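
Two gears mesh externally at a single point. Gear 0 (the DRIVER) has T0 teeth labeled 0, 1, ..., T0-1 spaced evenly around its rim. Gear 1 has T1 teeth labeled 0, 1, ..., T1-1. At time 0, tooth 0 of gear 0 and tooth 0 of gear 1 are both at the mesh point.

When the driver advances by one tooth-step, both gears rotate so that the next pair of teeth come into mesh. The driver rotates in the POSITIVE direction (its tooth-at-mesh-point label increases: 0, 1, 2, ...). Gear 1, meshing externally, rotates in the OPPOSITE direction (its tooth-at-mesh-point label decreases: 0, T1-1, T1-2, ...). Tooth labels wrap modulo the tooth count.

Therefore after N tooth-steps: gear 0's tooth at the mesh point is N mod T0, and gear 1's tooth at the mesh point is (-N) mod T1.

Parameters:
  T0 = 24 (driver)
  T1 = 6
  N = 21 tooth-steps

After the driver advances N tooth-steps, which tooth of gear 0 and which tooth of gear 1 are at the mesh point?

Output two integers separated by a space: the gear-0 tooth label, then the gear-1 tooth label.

Answer: 21 3

Derivation:
Gear 0 (driver, T0=24): tooth at mesh = N mod T0
  21 = 0 * 24 + 21, so 21 mod 24 = 21
  gear 0 tooth = 21
Gear 1 (driven, T1=6): tooth at mesh = (-N) mod T1
  21 = 3 * 6 + 3, so 21 mod 6 = 3
  (-21) mod 6 = (-3) mod 6 = 6 - 3 = 3
Mesh after 21 steps: gear-0 tooth 21 meets gear-1 tooth 3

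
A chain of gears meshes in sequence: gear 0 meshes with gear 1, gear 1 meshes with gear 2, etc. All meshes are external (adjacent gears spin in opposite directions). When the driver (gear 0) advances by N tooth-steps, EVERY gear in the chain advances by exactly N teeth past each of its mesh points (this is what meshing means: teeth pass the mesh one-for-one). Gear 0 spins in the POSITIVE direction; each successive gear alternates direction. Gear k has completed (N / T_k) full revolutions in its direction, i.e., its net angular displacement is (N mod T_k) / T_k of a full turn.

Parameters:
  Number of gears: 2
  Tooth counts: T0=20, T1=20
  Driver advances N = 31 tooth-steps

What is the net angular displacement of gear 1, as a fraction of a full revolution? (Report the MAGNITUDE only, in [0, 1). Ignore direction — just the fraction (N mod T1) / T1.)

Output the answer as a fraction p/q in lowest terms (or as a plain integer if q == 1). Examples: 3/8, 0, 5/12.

Answer: 11/20

Derivation:
Chain of 2 gears, tooth counts: [20, 20]
  gear 0: T0=20, direction=positive, advance = 31 mod 20 = 11 teeth = 11/20 turn
  gear 1: T1=20, direction=negative, advance = 31 mod 20 = 11 teeth = 11/20 turn
Gear 1: 31 mod 20 = 11
Fraction = 11 / 20 = 11/20 (gcd(11,20)=1) = 11/20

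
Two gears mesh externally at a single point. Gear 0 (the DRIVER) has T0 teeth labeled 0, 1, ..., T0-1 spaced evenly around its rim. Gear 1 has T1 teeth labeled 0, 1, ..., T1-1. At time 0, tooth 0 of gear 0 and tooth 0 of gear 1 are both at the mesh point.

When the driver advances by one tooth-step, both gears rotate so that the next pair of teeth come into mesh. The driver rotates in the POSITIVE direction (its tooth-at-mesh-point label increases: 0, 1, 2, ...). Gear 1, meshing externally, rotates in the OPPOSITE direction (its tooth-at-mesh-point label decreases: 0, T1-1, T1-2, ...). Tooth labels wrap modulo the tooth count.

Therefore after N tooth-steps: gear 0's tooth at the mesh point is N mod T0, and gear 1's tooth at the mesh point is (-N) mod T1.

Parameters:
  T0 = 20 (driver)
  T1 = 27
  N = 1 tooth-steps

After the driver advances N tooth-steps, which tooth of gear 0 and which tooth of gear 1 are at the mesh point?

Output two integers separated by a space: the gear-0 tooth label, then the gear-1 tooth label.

Answer: 1 26

Derivation:
Gear 0 (driver, T0=20): tooth at mesh = N mod T0
  1 = 0 * 20 + 1, so 1 mod 20 = 1
  gear 0 tooth = 1
Gear 1 (driven, T1=27): tooth at mesh = (-N) mod T1
  1 = 0 * 27 + 1, so 1 mod 27 = 1
  (-1) mod 27 = (-1) mod 27 = 27 - 1 = 26
Mesh after 1 steps: gear-0 tooth 1 meets gear-1 tooth 26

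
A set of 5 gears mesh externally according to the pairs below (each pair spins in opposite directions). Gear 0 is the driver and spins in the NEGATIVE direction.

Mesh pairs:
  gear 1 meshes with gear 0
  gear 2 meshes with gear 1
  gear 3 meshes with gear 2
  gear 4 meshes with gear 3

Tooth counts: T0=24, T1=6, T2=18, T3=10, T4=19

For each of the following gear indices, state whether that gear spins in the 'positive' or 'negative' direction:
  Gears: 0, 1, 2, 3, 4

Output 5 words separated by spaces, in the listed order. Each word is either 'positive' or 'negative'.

Answer: negative positive negative positive negative

Derivation:
Gear 0 (driver): negative (depth 0)
  gear 1: meshes with gear 0 -> depth 1 -> positive (opposite of gear 0)
  gear 2: meshes with gear 1 -> depth 2 -> negative (opposite of gear 1)
  gear 3: meshes with gear 2 -> depth 3 -> positive (opposite of gear 2)
  gear 4: meshes with gear 3 -> depth 4 -> negative (opposite of gear 3)
Queried indices 0, 1, 2, 3, 4 -> negative, positive, negative, positive, negative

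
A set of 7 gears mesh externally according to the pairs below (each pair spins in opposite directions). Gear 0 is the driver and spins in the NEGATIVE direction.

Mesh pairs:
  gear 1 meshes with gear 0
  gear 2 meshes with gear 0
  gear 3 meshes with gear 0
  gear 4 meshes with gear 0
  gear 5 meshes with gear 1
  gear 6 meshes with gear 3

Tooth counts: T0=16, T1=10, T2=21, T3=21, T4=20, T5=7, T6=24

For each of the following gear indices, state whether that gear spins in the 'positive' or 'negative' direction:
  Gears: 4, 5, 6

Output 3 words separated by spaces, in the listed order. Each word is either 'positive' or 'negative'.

Answer: positive negative negative

Derivation:
Gear 0 (driver): negative (depth 0)
  gear 1: meshes with gear 0 -> depth 1 -> positive (opposite of gear 0)
  gear 2: meshes with gear 0 -> depth 1 -> positive (opposite of gear 0)
  gear 3: meshes with gear 0 -> depth 1 -> positive (opposite of gear 0)
  gear 4: meshes with gear 0 -> depth 1 -> positive (opposite of gear 0)
  gear 5: meshes with gear 1 -> depth 2 -> negative (opposite of gear 1)
  gear 6: meshes with gear 3 -> depth 2 -> negative (opposite of gear 3)
Queried indices 4, 5, 6 -> positive, negative, negative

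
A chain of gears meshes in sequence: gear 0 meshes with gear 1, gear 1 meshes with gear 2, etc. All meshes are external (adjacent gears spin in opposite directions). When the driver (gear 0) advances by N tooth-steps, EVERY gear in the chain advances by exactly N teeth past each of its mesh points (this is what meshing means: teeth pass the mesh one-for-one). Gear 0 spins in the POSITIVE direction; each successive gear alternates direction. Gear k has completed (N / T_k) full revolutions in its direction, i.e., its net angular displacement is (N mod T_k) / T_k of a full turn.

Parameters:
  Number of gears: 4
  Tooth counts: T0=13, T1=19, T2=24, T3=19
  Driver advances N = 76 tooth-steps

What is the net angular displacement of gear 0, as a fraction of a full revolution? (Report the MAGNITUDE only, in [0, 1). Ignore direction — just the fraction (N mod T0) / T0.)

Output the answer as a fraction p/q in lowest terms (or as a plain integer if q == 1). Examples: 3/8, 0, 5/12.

Chain of 4 gears, tooth counts: [13, 19, 24, 19]
  gear 0: T0=13, direction=positive, advance = 76 mod 13 = 11 teeth = 11/13 turn
  gear 1: T1=19, direction=negative, advance = 76 mod 19 = 0 teeth = 0/19 turn
  gear 2: T2=24, direction=positive, advance = 76 mod 24 = 4 teeth = 4/24 turn
  gear 3: T3=19, direction=negative, advance = 76 mod 19 = 0 teeth = 0/19 turn
Gear 0: 76 mod 13 = 11
Fraction = 11 / 13 = 11/13 (gcd(11,13)=1) = 11/13

Answer: 11/13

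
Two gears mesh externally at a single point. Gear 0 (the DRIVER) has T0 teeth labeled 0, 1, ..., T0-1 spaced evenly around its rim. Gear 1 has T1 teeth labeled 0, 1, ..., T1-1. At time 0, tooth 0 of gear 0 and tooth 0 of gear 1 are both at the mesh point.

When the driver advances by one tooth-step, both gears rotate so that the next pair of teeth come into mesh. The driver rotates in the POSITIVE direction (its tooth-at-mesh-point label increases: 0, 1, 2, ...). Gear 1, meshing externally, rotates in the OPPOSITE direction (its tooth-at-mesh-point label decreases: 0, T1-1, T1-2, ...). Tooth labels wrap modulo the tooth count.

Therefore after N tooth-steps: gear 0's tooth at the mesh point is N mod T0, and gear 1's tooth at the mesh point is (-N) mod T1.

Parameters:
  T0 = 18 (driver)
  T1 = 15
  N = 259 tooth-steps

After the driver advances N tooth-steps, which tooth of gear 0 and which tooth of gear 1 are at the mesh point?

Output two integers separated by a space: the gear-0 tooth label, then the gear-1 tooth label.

Answer: 7 11

Derivation:
Gear 0 (driver, T0=18): tooth at mesh = N mod T0
  259 = 14 * 18 + 7, so 259 mod 18 = 7
  gear 0 tooth = 7
Gear 1 (driven, T1=15): tooth at mesh = (-N) mod T1
  259 = 17 * 15 + 4, so 259 mod 15 = 4
  (-259) mod 15 = (-4) mod 15 = 15 - 4 = 11
Mesh after 259 steps: gear-0 tooth 7 meets gear-1 tooth 11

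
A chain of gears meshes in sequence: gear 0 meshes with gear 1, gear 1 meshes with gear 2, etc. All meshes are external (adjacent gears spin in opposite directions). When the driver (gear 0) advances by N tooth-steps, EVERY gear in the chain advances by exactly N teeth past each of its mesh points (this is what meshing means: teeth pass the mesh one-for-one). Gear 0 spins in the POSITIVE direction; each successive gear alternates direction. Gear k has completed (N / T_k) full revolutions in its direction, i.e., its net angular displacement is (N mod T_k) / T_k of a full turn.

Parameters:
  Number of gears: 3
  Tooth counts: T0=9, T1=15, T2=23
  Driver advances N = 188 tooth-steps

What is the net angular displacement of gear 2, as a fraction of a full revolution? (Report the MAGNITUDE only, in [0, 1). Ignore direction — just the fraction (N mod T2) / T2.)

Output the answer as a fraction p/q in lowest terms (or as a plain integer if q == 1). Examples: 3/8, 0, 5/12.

Chain of 3 gears, tooth counts: [9, 15, 23]
  gear 0: T0=9, direction=positive, advance = 188 mod 9 = 8 teeth = 8/9 turn
  gear 1: T1=15, direction=negative, advance = 188 mod 15 = 8 teeth = 8/15 turn
  gear 2: T2=23, direction=positive, advance = 188 mod 23 = 4 teeth = 4/23 turn
Gear 2: 188 mod 23 = 4
Fraction = 4 / 23 = 4/23 (gcd(4,23)=1) = 4/23

Answer: 4/23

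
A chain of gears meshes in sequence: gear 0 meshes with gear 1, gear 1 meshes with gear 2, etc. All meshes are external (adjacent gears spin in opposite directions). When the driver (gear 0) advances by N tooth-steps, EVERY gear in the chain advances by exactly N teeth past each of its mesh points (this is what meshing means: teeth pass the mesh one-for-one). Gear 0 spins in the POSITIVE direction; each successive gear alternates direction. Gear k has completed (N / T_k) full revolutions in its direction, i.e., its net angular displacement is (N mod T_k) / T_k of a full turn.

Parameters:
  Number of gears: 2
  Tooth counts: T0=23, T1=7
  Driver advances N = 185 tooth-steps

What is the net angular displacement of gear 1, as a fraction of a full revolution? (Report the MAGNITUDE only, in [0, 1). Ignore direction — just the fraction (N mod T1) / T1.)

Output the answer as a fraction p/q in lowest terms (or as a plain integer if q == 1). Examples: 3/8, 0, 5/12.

Chain of 2 gears, tooth counts: [23, 7]
  gear 0: T0=23, direction=positive, advance = 185 mod 23 = 1 teeth = 1/23 turn
  gear 1: T1=7, direction=negative, advance = 185 mod 7 = 3 teeth = 3/7 turn
Gear 1: 185 mod 7 = 3
Fraction = 3 / 7 = 3/7 (gcd(3,7)=1) = 3/7

Answer: 3/7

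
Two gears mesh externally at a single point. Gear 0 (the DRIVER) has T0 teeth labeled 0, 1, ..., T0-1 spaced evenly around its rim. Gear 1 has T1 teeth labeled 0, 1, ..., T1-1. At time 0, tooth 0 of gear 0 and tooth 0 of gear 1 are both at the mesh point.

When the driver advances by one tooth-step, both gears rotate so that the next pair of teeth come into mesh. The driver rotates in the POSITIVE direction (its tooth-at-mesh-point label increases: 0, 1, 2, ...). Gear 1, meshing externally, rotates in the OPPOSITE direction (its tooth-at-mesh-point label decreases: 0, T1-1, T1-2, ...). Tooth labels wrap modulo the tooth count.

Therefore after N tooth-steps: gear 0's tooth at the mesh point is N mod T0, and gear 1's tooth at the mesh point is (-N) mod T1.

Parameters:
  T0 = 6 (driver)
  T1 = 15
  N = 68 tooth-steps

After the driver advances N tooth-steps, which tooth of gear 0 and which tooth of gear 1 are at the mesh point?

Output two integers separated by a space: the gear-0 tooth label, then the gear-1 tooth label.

Answer: 2 7

Derivation:
Gear 0 (driver, T0=6): tooth at mesh = N mod T0
  68 = 11 * 6 + 2, so 68 mod 6 = 2
  gear 0 tooth = 2
Gear 1 (driven, T1=15): tooth at mesh = (-N) mod T1
  68 = 4 * 15 + 8, so 68 mod 15 = 8
  (-68) mod 15 = (-8) mod 15 = 15 - 8 = 7
Mesh after 68 steps: gear-0 tooth 2 meets gear-1 tooth 7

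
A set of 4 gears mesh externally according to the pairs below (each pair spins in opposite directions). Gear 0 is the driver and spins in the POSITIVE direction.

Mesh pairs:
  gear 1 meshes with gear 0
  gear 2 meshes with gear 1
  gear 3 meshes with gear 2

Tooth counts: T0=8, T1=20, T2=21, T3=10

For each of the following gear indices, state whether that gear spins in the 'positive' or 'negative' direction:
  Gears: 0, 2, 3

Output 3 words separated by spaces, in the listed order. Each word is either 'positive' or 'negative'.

Answer: positive positive negative

Derivation:
Gear 0 (driver): positive (depth 0)
  gear 1: meshes with gear 0 -> depth 1 -> negative (opposite of gear 0)
  gear 2: meshes with gear 1 -> depth 2 -> positive (opposite of gear 1)
  gear 3: meshes with gear 2 -> depth 3 -> negative (opposite of gear 2)
Queried indices 0, 2, 3 -> positive, positive, negative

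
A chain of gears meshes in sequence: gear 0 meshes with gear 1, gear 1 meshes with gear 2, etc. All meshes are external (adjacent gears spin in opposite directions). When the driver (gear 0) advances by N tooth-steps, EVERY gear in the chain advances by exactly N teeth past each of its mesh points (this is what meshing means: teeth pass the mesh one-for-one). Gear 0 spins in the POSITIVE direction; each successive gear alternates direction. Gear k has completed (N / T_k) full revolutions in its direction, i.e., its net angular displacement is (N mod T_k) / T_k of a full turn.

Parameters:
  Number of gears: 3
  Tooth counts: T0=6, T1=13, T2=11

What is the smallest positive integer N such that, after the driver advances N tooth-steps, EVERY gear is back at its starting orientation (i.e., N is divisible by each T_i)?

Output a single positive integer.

Answer: 858

Derivation:
Gear k returns to start when N is a multiple of T_k.
All gears at start simultaneously when N is a common multiple of [6, 13, 11]; the smallest such N is lcm(6, 13, 11).
Start: lcm = T0 = 6
Fold in T1=13: gcd(6, 13) = 1; lcm(6, 13) = 6 * 13 / 1 = 78 / 1 = 78
Fold in T2=11: gcd(78, 11) = 1; lcm(78, 11) = 78 * 11 / 1 = 858 / 1 = 858
Full cycle length = 858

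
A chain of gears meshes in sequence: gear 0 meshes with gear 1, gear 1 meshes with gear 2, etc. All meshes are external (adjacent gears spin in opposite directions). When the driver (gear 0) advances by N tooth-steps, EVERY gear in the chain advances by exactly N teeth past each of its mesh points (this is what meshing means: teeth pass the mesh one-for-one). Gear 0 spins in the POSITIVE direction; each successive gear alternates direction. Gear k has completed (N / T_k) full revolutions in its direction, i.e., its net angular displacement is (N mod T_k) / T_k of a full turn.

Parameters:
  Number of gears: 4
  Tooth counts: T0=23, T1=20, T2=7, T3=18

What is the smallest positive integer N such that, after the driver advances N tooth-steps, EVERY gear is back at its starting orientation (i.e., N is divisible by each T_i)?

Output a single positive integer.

Gear k returns to start when N is a multiple of T_k.
All gears at start simultaneously when N is a common multiple of [23, 20, 7, 18]; the smallest such N is lcm(23, 20, 7, 18).
Start: lcm = T0 = 23
Fold in T1=20: gcd(23, 20) = 1; lcm(23, 20) = 23 * 20 / 1 = 460 / 1 = 460
Fold in T2=7: gcd(460, 7) = 1; lcm(460, 7) = 460 * 7 / 1 = 3220 / 1 = 3220
Fold in T3=18: gcd(3220, 18) = 2; lcm(3220, 18) = 3220 * 18 / 2 = 57960 / 2 = 28980
Full cycle length = 28980

Answer: 28980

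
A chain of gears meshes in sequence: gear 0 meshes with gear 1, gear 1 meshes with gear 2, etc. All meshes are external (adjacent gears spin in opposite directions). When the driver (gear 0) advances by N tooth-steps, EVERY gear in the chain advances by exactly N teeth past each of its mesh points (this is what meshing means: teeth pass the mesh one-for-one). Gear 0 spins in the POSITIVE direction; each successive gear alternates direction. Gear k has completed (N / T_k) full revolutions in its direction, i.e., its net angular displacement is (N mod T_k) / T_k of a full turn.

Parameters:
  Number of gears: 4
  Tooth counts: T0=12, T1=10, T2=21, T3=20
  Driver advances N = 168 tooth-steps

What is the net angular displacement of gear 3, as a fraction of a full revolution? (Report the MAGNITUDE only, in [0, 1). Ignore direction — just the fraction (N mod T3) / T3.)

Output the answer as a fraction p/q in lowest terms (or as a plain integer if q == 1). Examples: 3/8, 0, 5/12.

Chain of 4 gears, tooth counts: [12, 10, 21, 20]
  gear 0: T0=12, direction=positive, advance = 168 mod 12 = 0 teeth = 0/12 turn
  gear 1: T1=10, direction=negative, advance = 168 mod 10 = 8 teeth = 8/10 turn
  gear 2: T2=21, direction=positive, advance = 168 mod 21 = 0 teeth = 0/21 turn
  gear 3: T3=20, direction=negative, advance = 168 mod 20 = 8 teeth = 8/20 turn
Gear 3: 168 mod 20 = 8
Fraction = 8 / 20 = 2/5 (gcd(8,20)=4) = 2/5

Answer: 2/5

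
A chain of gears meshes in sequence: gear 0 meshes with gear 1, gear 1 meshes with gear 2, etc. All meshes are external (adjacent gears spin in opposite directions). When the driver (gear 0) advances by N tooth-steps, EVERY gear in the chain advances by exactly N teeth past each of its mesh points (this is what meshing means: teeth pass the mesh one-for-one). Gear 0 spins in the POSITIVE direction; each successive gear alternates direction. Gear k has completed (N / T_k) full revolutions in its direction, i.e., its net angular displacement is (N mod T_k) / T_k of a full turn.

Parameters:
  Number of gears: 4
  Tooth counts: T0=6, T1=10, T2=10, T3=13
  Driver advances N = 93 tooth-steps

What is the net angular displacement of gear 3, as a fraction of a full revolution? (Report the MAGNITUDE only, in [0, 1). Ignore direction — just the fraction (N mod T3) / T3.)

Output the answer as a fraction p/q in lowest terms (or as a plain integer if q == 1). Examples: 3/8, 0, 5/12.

Chain of 4 gears, tooth counts: [6, 10, 10, 13]
  gear 0: T0=6, direction=positive, advance = 93 mod 6 = 3 teeth = 3/6 turn
  gear 1: T1=10, direction=negative, advance = 93 mod 10 = 3 teeth = 3/10 turn
  gear 2: T2=10, direction=positive, advance = 93 mod 10 = 3 teeth = 3/10 turn
  gear 3: T3=13, direction=negative, advance = 93 mod 13 = 2 teeth = 2/13 turn
Gear 3: 93 mod 13 = 2
Fraction = 2 / 13 = 2/13 (gcd(2,13)=1) = 2/13

Answer: 2/13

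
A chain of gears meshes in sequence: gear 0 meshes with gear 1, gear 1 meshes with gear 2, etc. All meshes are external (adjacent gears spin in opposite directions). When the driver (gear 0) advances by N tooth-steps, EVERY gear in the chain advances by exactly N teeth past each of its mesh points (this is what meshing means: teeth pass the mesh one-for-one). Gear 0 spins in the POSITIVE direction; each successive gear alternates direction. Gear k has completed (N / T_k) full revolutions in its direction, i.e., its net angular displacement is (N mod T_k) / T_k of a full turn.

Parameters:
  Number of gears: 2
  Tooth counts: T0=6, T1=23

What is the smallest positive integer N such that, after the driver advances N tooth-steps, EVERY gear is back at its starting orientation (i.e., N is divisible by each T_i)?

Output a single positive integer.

Gear k returns to start when N is a multiple of T_k.
All gears at start simultaneously when N is a common multiple of [6, 23]; the smallest such N is lcm(6, 23).
Start: lcm = T0 = 6
Fold in T1=23: gcd(6, 23) = 1; lcm(6, 23) = 6 * 23 / 1 = 138 / 1 = 138
Full cycle length = 138

Answer: 138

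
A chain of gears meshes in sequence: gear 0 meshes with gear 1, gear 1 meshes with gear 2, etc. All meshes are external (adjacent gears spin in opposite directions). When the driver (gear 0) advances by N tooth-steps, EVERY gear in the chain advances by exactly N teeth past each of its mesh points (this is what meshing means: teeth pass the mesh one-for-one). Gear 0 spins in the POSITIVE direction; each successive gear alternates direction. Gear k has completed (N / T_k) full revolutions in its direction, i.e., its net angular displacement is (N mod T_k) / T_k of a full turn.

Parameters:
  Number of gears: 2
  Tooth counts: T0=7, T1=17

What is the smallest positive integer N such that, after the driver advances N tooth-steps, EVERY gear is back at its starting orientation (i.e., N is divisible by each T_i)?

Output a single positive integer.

Gear k returns to start when N is a multiple of T_k.
All gears at start simultaneously when N is a common multiple of [7, 17]; the smallest such N is lcm(7, 17).
Start: lcm = T0 = 7
Fold in T1=17: gcd(7, 17) = 1; lcm(7, 17) = 7 * 17 / 1 = 119 / 1 = 119
Full cycle length = 119

Answer: 119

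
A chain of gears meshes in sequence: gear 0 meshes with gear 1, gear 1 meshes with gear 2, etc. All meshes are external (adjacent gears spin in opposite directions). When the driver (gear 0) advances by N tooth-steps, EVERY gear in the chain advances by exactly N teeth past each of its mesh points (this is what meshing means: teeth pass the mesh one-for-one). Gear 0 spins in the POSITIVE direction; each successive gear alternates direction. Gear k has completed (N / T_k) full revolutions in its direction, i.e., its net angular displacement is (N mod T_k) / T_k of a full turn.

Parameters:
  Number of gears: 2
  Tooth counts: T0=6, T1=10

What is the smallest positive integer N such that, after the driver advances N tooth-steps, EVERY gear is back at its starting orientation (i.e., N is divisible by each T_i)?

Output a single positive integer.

Answer: 30

Derivation:
Gear k returns to start when N is a multiple of T_k.
All gears at start simultaneously when N is a common multiple of [6, 10]; the smallest such N is lcm(6, 10).
Start: lcm = T0 = 6
Fold in T1=10: gcd(6, 10) = 2; lcm(6, 10) = 6 * 10 / 2 = 60 / 2 = 30
Full cycle length = 30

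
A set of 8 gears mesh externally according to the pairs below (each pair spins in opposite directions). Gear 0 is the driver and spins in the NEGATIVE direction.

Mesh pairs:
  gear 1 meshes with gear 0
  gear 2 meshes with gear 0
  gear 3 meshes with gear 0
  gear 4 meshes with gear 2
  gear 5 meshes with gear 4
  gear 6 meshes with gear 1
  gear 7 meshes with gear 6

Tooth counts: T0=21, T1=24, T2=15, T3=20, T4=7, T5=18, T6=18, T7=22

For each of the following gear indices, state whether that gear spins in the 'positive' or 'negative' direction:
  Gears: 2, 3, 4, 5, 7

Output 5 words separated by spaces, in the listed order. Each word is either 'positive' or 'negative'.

Answer: positive positive negative positive positive

Derivation:
Gear 0 (driver): negative (depth 0)
  gear 1: meshes with gear 0 -> depth 1 -> positive (opposite of gear 0)
  gear 2: meshes with gear 0 -> depth 1 -> positive (opposite of gear 0)
  gear 3: meshes with gear 0 -> depth 1 -> positive (opposite of gear 0)
  gear 4: meshes with gear 2 -> depth 2 -> negative (opposite of gear 2)
  gear 5: meshes with gear 4 -> depth 3 -> positive (opposite of gear 4)
  gear 6: meshes with gear 1 -> depth 2 -> negative (opposite of gear 1)
  gear 7: meshes with gear 6 -> depth 3 -> positive (opposite of gear 6)
Queried indices 2, 3, 4, 5, 7 -> positive, positive, negative, positive, positive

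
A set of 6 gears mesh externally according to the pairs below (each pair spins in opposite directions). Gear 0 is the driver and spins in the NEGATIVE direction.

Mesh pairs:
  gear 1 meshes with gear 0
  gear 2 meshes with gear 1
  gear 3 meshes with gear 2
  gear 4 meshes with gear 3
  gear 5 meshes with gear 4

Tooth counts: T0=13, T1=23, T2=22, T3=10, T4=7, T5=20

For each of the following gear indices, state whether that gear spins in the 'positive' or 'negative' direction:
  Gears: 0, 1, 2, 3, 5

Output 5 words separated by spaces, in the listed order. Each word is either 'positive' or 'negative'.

Gear 0 (driver): negative (depth 0)
  gear 1: meshes with gear 0 -> depth 1 -> positive (opposite of gear 0)
  gear 2: meshes with gear 1 -> depth 2 -> negative (opposite of gear 1)
  gear 3: meshes with gear 2 -> depth 3 -> positive (opposite of gear 2)
  gear 4: meshes with gear 3 -> depth 4 -> negative (opposite of gear 3)
  gear 5: meshes with gear 4 -> depth 5 -> positive (opposite of gear 4)
Queried indices 0, 1, 2, 3, 5 -> negative, positive, negative, positive, positive

Answer: negative positive negative positive positive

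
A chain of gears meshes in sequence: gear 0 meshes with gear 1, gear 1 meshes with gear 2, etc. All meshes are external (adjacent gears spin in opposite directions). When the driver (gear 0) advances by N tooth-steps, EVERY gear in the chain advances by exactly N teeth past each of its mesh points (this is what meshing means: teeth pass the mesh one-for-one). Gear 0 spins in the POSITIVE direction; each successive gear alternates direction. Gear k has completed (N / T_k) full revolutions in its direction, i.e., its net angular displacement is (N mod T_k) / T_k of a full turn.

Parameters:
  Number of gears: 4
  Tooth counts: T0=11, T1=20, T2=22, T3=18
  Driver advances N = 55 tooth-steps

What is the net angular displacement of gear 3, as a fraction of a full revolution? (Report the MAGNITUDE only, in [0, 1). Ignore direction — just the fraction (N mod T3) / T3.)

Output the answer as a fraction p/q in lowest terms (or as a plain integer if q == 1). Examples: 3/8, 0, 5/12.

Answer: 1/18

Derivation:
Chain of 4 gears, tooth counts: [11, 20, 22, 18]
  gear 0: T0=11, direction=positive, advance = 55 mod 11 = 0 teeth = 0/11 turn
  gear 1: T1=20, direction=negative, advance = 55 mod 20 = 15 teeth = 15/20 turn
  gear 2: T2=22, direction=positive, advance = 55 mod 22 = 11 teeth = 11/22 turn
  gear 3: T3=18, direction=negative, advance = 55 mod 18 = 1 teeth = 1/18 turn
Gear 3: 55 mod 18 = 1
Fraction = 1 / 18 = 1/18 (gcd(1,18)=1) = 1/18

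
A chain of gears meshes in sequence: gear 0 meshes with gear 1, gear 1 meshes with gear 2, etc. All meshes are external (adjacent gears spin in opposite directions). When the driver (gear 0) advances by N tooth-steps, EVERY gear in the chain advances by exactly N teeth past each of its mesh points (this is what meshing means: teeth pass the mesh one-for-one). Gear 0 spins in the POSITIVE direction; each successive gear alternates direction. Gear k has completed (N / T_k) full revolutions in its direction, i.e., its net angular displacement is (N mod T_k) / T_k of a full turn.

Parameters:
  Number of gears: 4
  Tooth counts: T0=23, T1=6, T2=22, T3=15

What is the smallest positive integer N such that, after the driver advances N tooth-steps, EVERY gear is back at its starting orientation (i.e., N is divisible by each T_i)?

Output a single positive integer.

Answer: 7590

Derivation:
Gear k returns to start when N is a multiple of T_k.
All gears at start simultaneously when N is a common multiple of [23, 6, 22, 15]; the smallest such N is lcm(23, 6, 22, 15).
Start: lcm = T0 = 23
Fold in T1=6: gcd(23, 6) = 1; lcm(23, 6) = 23 * 6 / 1 = 138 / 1 = 138
Fold in T2=22: gcd(138, 22) = 2; lcm(138, 22) = 138 * 22 / 2 = 3036 / 2 = 1518
Fold in T3=15: gcd(1518, 15) = 3; lcm(1518, 15) = 1518 * 15 / 3 = 22770 / 3 = 7590
Full cycle length = 7590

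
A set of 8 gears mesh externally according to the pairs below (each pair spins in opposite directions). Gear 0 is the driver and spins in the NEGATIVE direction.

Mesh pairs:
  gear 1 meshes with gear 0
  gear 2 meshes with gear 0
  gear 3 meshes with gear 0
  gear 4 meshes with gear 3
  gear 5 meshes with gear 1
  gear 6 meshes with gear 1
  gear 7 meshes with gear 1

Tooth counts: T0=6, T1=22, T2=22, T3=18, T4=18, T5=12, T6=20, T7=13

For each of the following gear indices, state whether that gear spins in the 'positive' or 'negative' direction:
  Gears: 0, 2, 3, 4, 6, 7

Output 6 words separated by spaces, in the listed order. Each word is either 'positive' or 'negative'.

Gear 0 (driver): negative (depth 0)
  gear 1: meshes with gear 0 -> depth 1 -> positive (opposite of gear 0)
  gear 2: meshes with gear 0 -> depth 1 -> positive (opposite of gear 0)
  gear 3: meshes with gear 0 -> depth 1 -> positive (opposite of gear 0)
  gear 4: meshes with gear 3 -> depth 2 -> negative (opposite of gear 3)
  gear 5: meshes with gear 1 -> depth 2 -> negative (opposite of gear 1)
  gear 6: meshes with gear 1 -> depth 2 -> negative (opposite of gear 1)
  gear 7: meshes with gear 1 -> depth 2 -> negative (opposite of gear 1)
Queried indices 0, 2, 3, 4, 6, 7 -> negative, positive, positive, negative, negative, negative

Answer: negative positive positive negative negative negative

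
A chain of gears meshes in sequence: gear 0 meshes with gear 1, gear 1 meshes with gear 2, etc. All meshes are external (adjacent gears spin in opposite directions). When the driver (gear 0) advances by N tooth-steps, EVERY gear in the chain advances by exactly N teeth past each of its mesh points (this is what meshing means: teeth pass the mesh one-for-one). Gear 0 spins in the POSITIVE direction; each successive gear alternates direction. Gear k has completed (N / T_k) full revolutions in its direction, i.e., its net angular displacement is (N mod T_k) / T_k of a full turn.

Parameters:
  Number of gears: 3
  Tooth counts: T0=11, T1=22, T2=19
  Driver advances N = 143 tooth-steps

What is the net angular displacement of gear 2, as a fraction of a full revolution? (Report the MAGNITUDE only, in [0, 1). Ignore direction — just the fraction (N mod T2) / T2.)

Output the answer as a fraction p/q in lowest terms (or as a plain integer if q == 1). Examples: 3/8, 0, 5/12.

Answer: 10/19

Derivation:
Chain of 3 gears, tooth counts: [11, 22, 19]
  gear 0: T0=11, direction=positive, advance = 143 mod 11 = 0 teeth = 0/11 turn
  gear 1: T1=22, direction=negative, advance = 143 mod 22 = 11 teeth = 11/22 turn
  gear 2: T2=19, direction=positive, advance = 143 mod 19 = 10 teeth = 10/19 turn
Gear 2: 143 mod 19 = 10
Fraction = 10 / 19 = 10/19 (gcd(10,19)=1) = 10/19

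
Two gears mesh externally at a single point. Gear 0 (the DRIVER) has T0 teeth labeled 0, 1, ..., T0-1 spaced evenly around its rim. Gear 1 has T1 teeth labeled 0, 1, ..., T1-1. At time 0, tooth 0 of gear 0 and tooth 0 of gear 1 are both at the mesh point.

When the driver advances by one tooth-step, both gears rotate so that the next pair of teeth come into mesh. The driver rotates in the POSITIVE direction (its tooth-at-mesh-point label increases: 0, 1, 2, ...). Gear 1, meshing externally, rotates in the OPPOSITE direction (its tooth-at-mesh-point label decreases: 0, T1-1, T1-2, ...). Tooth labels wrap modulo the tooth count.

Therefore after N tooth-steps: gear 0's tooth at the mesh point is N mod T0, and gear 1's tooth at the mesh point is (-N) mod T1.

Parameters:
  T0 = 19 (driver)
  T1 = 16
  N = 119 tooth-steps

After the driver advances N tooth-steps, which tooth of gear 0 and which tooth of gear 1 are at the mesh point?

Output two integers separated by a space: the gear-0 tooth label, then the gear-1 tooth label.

Gear 0 (driver, T0=19): tooth at mesh = N mod T0
  119 = 6 * 19 + 5, so 119 mod 19 = 5
  gear 0 tooth = 5
Gear 1 (driven, T1=16): tooth at mesh = (-N) mod T1
  119 = 7 * 16 + 7, so 119 mod 16 = 7
  (-119) mod 16 = (-7) mod 16 = 16 - 7 = 9
Mesh after 119 steps: gear-0 tooth 5 meets gear-1 tooth 9

Answer: 5 9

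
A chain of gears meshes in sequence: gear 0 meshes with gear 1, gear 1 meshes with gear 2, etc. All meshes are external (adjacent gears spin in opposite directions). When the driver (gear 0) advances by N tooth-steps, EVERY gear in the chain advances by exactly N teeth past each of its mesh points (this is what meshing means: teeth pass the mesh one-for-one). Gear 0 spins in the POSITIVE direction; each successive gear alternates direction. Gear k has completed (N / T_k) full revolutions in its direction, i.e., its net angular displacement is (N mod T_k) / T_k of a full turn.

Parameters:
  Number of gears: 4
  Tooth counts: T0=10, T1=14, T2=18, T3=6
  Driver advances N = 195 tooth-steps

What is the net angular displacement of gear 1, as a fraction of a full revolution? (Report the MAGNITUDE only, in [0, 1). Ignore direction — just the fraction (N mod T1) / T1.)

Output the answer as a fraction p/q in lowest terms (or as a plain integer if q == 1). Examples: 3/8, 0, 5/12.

Answer: 13/14

Derivation:
Chain of 4 gears, tooth counts: [10, 14, 18, 6]
  gear 0: T0=10, direction=positive, advance = 195 mod 10 = 5 teeth = 5/10 turn
  gear 1: T1=14, direction=negative, advance = 195 mod 14 = 13 teeth = 13/14 turn
  gear 2: T2=18, direction=positive, advance = 195 mod 18 = 15 teeth = 15/18 turn
  gear 3: T3=6, direction=negative, advance = 195 mod 6 = 3 teeth = 3/6 turn
Gear 1: 195 mod 14 = 13
Fraction = 13 / 14 = 13/14 (gcd(13,14)=1) = 13/14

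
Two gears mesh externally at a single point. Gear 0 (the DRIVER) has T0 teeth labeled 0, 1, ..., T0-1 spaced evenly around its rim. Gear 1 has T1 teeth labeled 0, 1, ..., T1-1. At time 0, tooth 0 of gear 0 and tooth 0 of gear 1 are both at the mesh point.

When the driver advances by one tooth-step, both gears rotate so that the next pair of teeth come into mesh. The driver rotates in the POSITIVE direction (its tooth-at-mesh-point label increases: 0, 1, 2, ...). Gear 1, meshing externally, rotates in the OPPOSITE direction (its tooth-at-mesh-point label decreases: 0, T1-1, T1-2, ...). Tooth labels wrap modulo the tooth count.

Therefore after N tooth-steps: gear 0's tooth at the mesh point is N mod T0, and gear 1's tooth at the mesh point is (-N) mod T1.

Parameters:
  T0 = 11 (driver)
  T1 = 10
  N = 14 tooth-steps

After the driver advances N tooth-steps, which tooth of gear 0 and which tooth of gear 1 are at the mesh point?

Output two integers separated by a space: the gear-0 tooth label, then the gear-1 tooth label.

Answer: 3 6

Derivation:
Gear 0 (driver, T0=11): tooth at mesh = N mod T0
  14 = 1 * 11 + 3, so 14 mod 11 = 3
  gear 0 tooth = 3
Gear 1 (driven, T1=10): tooth at mesh = (-N) mod T1
  14 = 1 * 10 + 4, so 14 mod 10 = 4
  (-14) mod 10 = (-4) mod 10 = 10 - 4 = 6
Mesh after 14 steps: gear-0 tooth 3 meets gear-1 tooth 6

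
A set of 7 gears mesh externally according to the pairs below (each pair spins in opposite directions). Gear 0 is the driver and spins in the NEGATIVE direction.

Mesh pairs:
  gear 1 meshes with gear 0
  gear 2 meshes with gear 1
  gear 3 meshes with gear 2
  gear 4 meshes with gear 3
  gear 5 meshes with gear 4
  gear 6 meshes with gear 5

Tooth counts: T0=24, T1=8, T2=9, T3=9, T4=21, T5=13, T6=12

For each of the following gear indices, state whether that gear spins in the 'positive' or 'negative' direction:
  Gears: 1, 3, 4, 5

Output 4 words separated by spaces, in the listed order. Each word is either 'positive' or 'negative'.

Answer: positive positive negative positive

Derivation:
Gear 0 (driver): negative (depth 0)
  gear 1: meshes with gear 0 -> depth 1 -> positive (opposite of gear 0)
  gear 2: meshes with gear 1 -> depth 2 -> negative (opposite of gear 1)
  gear 3: meshes with gear 2 -> depth 3 -> positive (opposite of gear 2)
  gear 4: meshes with gear 3 -> depth 4 -> negative (opposite of gear 3)
  gear 5: meshes with gear 4 -> depth 5 -> positive (opposite of gear 4)
  gear 6: meshes with gear 5 -> depth 6 -> negative (opposite of gear 5)
Queried indices 1, 3, 4, 5 -> positive, positive, negative, positive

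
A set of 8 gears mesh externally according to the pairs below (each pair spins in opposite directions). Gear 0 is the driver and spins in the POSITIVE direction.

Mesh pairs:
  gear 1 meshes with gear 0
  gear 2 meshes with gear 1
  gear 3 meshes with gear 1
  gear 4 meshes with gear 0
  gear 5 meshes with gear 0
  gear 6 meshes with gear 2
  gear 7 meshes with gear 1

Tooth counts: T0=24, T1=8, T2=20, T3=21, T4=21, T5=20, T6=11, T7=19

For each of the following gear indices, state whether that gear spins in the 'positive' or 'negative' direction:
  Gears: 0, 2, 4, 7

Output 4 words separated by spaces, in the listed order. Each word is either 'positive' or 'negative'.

Gear 0 (driver): positive (depth 0)
  gear 1: meshes with gear 0 -> depth 1 -> negative (opposite of gear 0)
  gear 2: meshes with gear 1 -> depth 2 -> positive (opposite of gear 1)
  gear 3: meshes with gear 1 -> depth 2 -> positive (opposite of gear 1)
  gear 4: meshes with gear 0 -> depth 1 -> negative (opposite of gear 0)
  gear 5: meshes with gear 0 -> depth 1 -> negative (opposite of gear 0)
  gear 6: meshes with gear 2 -> depth 3 -> negative (opposite of gear 2)
  gear 7: meshes with gear 1 -> depth 2 -> positive (opposite of gear 1)
Queried indices 0, 2, 4, 7 -> positive, positive, negative, positive

Answer: positive positive negative positive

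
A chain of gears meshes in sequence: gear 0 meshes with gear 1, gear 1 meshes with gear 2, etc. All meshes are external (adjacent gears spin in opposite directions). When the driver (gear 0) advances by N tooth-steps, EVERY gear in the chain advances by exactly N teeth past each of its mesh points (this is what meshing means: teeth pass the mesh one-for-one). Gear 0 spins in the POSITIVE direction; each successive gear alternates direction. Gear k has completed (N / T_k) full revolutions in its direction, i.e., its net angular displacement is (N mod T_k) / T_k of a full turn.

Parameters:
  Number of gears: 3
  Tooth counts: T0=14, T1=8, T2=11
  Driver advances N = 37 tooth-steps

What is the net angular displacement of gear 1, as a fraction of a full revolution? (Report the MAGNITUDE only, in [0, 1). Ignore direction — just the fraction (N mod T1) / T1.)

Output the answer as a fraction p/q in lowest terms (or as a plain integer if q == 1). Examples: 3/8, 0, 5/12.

Chain of 3 gears, tooth counts: [14, 8, 11]
  gear 0: T0=14, direction=positive, advance = 37 mod 14 = 9 teeth = 9/14 turn
  gear 1: T1=8, direction=negative, advance = 37 mod 8 = 5 teeth = 5/8 turn
  gear 2: T2=11, direction=positive, advance = 37 mod 11 = 4 teeth = 4/11 turn
Gear 1: 37 mod 8 = 5
Fraction = 5 / 8 = 5/8 (gcd(5,8)=1) = 5/8

Answer: 5/8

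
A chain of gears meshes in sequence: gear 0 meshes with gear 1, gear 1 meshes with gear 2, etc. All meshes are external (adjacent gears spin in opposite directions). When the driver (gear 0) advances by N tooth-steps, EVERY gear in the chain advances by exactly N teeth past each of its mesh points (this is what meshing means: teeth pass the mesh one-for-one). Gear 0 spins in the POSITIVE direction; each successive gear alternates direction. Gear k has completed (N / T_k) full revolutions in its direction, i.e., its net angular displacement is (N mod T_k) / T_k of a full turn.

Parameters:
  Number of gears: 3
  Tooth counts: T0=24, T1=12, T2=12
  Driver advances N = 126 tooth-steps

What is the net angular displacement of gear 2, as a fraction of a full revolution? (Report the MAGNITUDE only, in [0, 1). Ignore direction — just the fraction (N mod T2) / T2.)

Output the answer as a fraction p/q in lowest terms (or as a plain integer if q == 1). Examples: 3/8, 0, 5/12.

Answer: 1/2

Derivation:
Chain of 3 gears, tooth counts: [24, 12, 12]
  gear 0: T0=24, direction=positive, advance = 126 mod 24 = 6 teeth = 6/24 turn
  gear 1: T1=12, direction=negative, advance = 126 mod 12 = 6 teeth = 6/12 turn
  gear 2: T2=12, direction=positive, advance = 126 mod 12 = 6 teeth = 6/12 turn
Gear 2: 126 mod 12 = 6
Fraction = 6 / 12 = 1/2 (gcd(6,12)=6) = 1/2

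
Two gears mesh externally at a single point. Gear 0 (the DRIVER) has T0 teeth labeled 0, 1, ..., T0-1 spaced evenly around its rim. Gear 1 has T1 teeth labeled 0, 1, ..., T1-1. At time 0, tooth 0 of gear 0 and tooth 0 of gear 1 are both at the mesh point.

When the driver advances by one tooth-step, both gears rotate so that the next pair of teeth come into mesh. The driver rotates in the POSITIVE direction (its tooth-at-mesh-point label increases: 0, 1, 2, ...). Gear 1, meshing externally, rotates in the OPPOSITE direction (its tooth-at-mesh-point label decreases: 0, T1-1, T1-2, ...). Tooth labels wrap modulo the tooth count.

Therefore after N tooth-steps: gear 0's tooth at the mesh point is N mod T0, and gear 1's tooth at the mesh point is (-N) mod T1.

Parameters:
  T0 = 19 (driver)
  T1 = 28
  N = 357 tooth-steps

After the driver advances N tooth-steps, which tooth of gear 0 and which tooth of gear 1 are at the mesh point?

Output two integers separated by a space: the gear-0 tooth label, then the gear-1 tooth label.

Gear 0 (driver, T0=19): tooth at mesh = N mod T0
  357 = 18 * 19 + 15, so 357 mod 19 = 15
  gear 0 tooth = 15
Gear 1 (driven, T1=28): tooth at mesh = (-N) mod T1
  357 = 12 * 28 + 21, so 357 mod 28 = 21
  (-357) mod 28 = (-21) mod 28 = 28 - 21 = 7
Mesh after 357 steps: gear-0 tooth 15 meets gear-1 tooth 7

Answer: 15 7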